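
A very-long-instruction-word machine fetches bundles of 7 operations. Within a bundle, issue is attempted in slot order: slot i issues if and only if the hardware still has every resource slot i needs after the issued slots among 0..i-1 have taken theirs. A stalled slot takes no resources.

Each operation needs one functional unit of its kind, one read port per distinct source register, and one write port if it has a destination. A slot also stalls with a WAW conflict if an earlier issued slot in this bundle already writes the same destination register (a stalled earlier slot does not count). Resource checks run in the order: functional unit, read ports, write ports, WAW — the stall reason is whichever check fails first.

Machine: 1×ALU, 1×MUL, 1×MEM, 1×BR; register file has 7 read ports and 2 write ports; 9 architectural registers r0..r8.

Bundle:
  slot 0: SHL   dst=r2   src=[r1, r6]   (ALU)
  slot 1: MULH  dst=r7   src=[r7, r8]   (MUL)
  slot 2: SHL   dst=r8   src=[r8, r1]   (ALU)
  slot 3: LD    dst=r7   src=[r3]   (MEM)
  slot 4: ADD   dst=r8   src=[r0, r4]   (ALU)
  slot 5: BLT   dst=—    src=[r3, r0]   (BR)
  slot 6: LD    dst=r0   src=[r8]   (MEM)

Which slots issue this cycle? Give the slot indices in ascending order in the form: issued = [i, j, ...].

issued = [0, 1, 5]

  0. ALU→r2 ⇒ go  {0A/1Mu/1Ld/1B | 5r 1w}
  1. MUL→r7 ⇒ go  {0A/0Mu/1Ld/1B | 3r 0w}
  2. ALU→r8 ⇒ no(FU)  {0A/0Mu/1Ld/1B | 3r 0w}
  3. MEM→r7 ⇒ no(WR_PORT)  {0A/0Mu/1Ld/1B | 3r 0w}
  4. ALU→r8 ⇒ no(FU)  {0A/0Mu/1Ld/1B | 3r 0w}
  5. BR ⇒ go  {0A/0Mu/1Ld/0B | 1r 0w}
  6. MEM→r0 ⇒ no(WR_PORT)  {0A/0Mu/1Ld/0B | 1r 0w}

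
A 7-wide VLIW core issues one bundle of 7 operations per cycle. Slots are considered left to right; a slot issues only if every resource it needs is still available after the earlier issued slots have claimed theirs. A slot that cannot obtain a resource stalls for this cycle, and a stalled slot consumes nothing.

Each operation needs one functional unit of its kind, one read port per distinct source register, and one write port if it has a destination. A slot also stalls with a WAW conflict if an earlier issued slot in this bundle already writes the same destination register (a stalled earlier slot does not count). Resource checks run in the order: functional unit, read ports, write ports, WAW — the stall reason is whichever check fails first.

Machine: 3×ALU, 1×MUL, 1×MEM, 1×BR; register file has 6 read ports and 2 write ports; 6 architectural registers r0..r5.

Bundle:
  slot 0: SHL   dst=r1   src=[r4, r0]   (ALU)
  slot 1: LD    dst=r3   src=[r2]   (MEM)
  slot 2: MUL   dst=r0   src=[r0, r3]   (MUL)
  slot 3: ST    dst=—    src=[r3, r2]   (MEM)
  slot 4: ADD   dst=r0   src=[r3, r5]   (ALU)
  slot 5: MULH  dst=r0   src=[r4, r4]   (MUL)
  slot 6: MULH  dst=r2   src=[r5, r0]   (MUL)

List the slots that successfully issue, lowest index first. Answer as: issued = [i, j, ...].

slot 0 (ALU): ISSUE — free A2,Mu1,Ld1,B1 rp4 wp1
slot 1 (MEM): ISSUE — free A2,Mu1,Ld0,B1 rp3 wp0
slot 2 (MUL): stall WR_PORT — free A2,Mu1,Ld0,B1 rp3 wp0
slot 3 (MEM): stall FU — free A2,Mu1,Ld0,B1 rp3 wp0
slot 4 (ALU): stall WR_PORT — free A2,Mu1,Ld0,B1 rp3 wp0
slot 5 (MUL): stall WR_PORT — free A2,Mu1,Ld0,B1 rp3 wp0
slot 6 (MUL): stall WR_PORT — free A2,Mu1,Ld0,B1 rp3 wp0

issued = [0, 1]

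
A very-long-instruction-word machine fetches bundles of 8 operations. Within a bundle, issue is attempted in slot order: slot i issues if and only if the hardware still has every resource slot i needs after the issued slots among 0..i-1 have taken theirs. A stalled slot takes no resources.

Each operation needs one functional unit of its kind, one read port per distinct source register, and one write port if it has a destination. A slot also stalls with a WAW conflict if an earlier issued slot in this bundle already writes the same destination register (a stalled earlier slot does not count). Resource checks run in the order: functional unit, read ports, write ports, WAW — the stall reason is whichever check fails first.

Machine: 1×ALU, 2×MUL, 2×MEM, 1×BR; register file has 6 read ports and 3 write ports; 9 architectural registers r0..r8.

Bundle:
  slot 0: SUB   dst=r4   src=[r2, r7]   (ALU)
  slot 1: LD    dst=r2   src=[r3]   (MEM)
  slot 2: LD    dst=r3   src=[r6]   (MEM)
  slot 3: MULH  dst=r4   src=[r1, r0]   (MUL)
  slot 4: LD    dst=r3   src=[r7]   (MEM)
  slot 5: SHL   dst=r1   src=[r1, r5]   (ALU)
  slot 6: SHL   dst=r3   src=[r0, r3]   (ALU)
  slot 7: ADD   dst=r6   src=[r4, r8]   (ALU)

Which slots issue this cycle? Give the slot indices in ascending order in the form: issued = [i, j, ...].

issued = [0, 1, 2]

(0) want 1×ALU +2rd +1wr — yes → AL0|MU2|ME2|BR1|rd4|wr2
(1) want 1×MEM +1rd +1wr — yes → AL0|MU2|ME1|BR1|rd3|wr1
(2) want 1×MEM +1rd +1wr — yes → AL0|MU2|ME0|BR1|rd2|wr0
(3) want 1×MUL +2rd +1wr — WR_PORT → AL0|MU2|ME0|BR1|rd2|wr0
(4) want 1×MEM +1rd +1wr — FU → AL0|MU2|ME0|BR1|rd2|wr0
(5) want 1×ALU +2rd +1wr — FU → AL0|MU2|ME0|BR1|rd2|wr0
(6) want 1×ALU +2rd +1wr — FU → AL0|MU2|ME0|BR1|rd2|wr0
(7) want 1×ALU +2rd +1wr — FU → AL0|MU2|ME0|BR1|rd2|wr0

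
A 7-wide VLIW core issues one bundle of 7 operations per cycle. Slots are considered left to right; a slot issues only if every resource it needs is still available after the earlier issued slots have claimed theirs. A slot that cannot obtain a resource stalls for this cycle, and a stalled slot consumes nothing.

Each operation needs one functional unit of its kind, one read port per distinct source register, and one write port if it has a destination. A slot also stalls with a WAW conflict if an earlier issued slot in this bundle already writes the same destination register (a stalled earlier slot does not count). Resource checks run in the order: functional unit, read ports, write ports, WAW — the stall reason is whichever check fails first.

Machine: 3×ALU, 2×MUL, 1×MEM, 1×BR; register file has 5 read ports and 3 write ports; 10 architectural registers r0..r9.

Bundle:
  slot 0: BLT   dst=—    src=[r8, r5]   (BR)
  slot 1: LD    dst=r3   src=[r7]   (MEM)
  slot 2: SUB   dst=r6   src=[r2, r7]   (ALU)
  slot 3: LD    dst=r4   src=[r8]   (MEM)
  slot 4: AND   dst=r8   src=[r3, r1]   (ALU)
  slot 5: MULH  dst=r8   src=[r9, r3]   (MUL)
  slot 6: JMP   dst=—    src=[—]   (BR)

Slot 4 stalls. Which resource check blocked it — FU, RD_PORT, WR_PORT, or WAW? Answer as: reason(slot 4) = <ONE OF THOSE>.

reason(slot 4) = RD_PORT

#0 BR src=r8,r5 dispatched  <A:3 Mu:2 Ld:1 B:0 rd:3 wr:3>
#1 MEM src=r7 dispatched  <A:3 Mu:2 Ld:0 B:0 rd:2 wr:2>
#2 ALU src=r2,r7 dispatched  <A:2 Mu:2 Ld:0 B:0 rd:0 wr:1>
#3 MEM src=r8 held:FU  <A:2 Mu:2 Ld:0 B:0 rd:0 wr:1>
#4 ALU src=r3,r1 held:RD_PORT  <A:2 Mu:2 Ld:0 B:0 rd:0 wr:1>
#5 MUL src=r9,r3 held:RD_PORT  <A:2 Mu:2 Ld:0 B:0 rd:0 wr:1>
#6 BR src=- held:FU  <A:2 Mu:2 Ld:0 B:0 rd:0 wr:1>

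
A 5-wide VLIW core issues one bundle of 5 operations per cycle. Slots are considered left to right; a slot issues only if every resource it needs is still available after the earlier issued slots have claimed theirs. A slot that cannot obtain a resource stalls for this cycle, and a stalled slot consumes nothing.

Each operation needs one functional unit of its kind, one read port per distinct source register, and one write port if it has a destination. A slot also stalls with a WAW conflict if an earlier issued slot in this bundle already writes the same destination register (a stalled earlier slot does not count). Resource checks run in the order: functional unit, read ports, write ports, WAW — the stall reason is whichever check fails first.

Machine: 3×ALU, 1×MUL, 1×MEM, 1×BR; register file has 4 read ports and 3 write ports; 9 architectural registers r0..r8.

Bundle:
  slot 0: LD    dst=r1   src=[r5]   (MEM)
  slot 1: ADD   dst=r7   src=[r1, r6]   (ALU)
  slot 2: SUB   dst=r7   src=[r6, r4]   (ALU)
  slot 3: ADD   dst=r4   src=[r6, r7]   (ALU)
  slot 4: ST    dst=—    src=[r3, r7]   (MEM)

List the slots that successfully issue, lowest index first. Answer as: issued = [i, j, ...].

issued = [0, 1]

  0. MEM→r1 ⇒ go  {3A/1Mu/0Ld/1B | 3r 2w}
  1. ALU→r7 ⇒ go  {2A/1Mu/0Ld/1B | 1r 1w}
  2. ALU→r7 ⇒ no(RD_PORT)  {2A/1Mu/0Ld/1B | 1r 1w}
  3. ALU→r4 ⇒ no(RD_PORT)  {2A/1Mu/0Ld/1B | 1r 1w}
  4. MEM ⇒ no(FU)  {2A/1Mu/0Ld/1B | 1r 1w}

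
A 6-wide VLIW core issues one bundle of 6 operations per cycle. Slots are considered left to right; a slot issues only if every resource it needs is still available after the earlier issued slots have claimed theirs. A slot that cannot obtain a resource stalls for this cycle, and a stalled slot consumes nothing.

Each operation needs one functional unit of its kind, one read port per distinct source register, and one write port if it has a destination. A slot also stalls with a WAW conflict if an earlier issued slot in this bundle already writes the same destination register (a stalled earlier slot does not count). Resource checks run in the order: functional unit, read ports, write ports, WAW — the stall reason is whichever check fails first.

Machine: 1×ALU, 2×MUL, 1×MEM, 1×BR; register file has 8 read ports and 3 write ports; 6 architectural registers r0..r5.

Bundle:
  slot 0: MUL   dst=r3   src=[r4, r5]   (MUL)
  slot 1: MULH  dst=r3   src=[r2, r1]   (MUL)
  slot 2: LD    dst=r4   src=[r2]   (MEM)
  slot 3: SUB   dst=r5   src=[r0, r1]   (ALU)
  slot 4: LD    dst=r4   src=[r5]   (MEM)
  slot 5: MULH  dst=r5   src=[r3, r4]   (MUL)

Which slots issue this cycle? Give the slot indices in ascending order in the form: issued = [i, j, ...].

  0. MUL→r3 ⇒ go  {1A/1Mu/1Ld/1B | 6r 2w}
  1. MUL→r3 ⇒ no(WAW)  {1A/1Mu/1Ld/1B | 6r 2w}
  2. MEM→r4 ⇒ go  {1A/1Mu/0Ld/1B | 5r 1w}
  3. ALU→r5 ⇒ go  {0A/1Mu/0Ld/1B | 3r 0w}
  4. MEM→r4 ⇒ no(FU)  {0A/1Mu/0Ld/1B | 3r 0w}
  5. MUL→r5 ⇒ no(WR_PORT)  {0A/1Mu/0Ld/1B | 3r 0w}

issued = [0, 2, 3]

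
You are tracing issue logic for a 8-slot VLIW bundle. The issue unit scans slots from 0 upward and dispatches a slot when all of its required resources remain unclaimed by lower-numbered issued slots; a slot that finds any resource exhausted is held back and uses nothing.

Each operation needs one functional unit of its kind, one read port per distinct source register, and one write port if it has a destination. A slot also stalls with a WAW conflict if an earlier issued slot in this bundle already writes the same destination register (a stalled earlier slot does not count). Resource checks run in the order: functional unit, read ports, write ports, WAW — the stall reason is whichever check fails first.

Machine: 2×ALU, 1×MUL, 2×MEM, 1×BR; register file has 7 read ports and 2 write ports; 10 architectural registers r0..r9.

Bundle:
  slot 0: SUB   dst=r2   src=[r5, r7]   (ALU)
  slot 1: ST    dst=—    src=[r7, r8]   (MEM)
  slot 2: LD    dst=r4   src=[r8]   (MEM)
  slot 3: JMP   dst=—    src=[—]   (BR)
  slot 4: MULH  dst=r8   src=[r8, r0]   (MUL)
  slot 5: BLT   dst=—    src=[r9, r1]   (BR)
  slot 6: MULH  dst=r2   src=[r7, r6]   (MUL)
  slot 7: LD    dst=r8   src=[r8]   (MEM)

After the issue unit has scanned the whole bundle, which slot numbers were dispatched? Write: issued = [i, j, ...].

[0] ALU needs rd=2 wr=1: ok; after: ALU=1 MUL=1 MEM=2 BR=1, R=5, W=1
[1] MEM needs rd=2 wr=0: ok; after: ALU=1 MUL=1 MEM=1 BR=1, R=3, W=1
[2] MEM needs rd=1 wr=1: ok; after: ALU=1 MUL=1 MEM=0 BR=1, R=2, W=0
[3] BR needs rd=0 wr=0: ok; after: ALU=1 MUL=1 MEM=0 BR=0, R=2, W=0
[4] MUL needs rd=2 wr=1: WR_PORT; after: ALU=1 MUL=1 MEM=0 BR=0, R=2, W=0
[5] BR needs rd=2 wr=0: FU; after: ALU=1 MUL=1 MEM=0 BR=0, R=2, W=0
[6] MUL needs rd=2 wr=1: WR_PORT; after: ALU=1 MUL=1 MEM=0 BR=0, R=2, W=0
[7] MEM needs rd=1 wr=1: FU; after: ALU=1 MUL=1 MEM=0 BR=0, R=2, W=0

issued = [0, 1, 2, 3]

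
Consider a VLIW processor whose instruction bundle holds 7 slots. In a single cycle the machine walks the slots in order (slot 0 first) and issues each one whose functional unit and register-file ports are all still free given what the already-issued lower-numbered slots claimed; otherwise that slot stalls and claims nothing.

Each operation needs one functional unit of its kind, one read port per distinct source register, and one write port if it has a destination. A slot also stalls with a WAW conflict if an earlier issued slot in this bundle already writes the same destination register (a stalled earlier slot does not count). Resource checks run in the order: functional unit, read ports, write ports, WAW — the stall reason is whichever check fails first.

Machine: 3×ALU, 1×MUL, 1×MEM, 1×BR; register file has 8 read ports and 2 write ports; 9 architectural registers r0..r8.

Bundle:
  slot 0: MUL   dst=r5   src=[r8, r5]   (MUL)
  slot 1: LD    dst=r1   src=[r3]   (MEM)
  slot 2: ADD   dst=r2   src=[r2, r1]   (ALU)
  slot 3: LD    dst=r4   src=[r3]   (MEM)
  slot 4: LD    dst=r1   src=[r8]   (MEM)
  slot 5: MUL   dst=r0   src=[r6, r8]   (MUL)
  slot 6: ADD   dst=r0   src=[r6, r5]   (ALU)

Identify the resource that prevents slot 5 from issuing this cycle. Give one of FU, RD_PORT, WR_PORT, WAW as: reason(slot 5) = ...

slot 0 (MUL): ISSUE — free A3,Mu0,Ld1,B1 rp6 wp1
slot 1 (MEM): ISSUE — free A3,Mu0,Ld0,B1 rp5 wp0
slot 2 (ALU): stall WR_PORT — free A3,Mu0,Ld0,B1 rp5 wp0
slot 3 (MEM): stall FU — free A3,Mu0,Ld0,B1 rp5 wp0
slot 4 (MEM): stall FU — free A3,Mu0,Ld0,B1 rp5 wp0
slot 5 (MUL): stall FU — free A3,Mu0,Ld0,B1 rp5 wp0
slot 6 (ALU): stall WR_PORT — free A3,Mu0,Ld0,B1 rp5 wp0

reason(slot 5) = FU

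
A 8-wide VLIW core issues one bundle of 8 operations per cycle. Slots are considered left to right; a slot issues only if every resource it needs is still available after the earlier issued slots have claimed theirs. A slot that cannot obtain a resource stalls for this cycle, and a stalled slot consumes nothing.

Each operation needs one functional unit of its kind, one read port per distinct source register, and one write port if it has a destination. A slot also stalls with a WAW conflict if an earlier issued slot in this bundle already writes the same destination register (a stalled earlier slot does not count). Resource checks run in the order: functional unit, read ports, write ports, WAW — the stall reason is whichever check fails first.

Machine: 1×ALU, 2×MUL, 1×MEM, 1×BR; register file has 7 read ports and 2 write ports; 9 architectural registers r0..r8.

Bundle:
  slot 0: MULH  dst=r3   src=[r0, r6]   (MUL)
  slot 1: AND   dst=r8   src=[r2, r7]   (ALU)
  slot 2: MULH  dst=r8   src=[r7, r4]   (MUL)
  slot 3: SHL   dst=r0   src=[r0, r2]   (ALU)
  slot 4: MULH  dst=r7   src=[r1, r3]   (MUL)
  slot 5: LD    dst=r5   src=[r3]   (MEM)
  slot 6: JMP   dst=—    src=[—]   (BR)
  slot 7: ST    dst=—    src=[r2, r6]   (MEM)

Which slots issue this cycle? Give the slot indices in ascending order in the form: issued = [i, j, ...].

issued = [0, 1, 6, 7]

[0] MUL needs rd=2 wr=1: ok; after: ALU=1 MUL=1 MEM=1 BR=1, R=5, W=1
[1] ALU needs rd=2 wr=1: ok; after: ALU=0 MUL=1 MEM=1 BR=1, R=3, W=0
[2] MUL needs rd=2 wr=1: WR_PORT; after: ALU=0 MUL=1 MEM=1 BR=1, R=3, W=0
[3] ALU needs rd=2 wr=1: FU; after: ALU=0 MUL=1 MEM=1 BR=1, R=3, W=0
[4] MUL needs rd=2 wr=1: WR_PORT; after: ALU=0 MUL=1 MEM=1 BR=1, R=3, W=0
[5] MEM needs rd=1 wr=1: WR_PORT; after: ALU=0 MUL=1 MEM=1 BR=1, R=3, W=0
[6] BR needs rd=0 wr=0: ok; after: ALU=0 MUL=1 MEM=1 BR=0, R=3, W=0
[7] MEM needs rd=2 wr=0: ok; after: ALU=0 MUL=1 MEM=0 BR=0, R=1, W=0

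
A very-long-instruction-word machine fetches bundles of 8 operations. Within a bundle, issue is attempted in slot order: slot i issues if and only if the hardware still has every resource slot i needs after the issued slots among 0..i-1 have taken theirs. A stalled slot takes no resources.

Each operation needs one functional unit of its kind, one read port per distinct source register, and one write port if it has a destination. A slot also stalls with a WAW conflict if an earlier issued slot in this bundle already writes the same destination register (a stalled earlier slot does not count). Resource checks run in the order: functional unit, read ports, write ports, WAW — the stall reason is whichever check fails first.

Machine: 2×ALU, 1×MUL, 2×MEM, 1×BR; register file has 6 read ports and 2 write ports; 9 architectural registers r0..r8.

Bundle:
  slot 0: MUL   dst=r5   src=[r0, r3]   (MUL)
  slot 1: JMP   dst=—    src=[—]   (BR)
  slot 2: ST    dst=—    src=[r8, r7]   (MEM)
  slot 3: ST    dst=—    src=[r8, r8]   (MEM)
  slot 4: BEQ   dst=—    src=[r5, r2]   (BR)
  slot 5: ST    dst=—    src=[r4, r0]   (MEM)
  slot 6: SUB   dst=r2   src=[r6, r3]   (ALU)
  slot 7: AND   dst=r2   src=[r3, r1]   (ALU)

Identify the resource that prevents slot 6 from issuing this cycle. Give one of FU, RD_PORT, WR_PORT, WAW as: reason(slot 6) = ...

slot 0 (MUL): ISSUE — free A2,Mu0,Ld2,B1 rp4 wp1
slot 1 (BR): ISSUE — free A2,Mu0,Ld2,B0 rp4 wp1
slot 2 (MEM): ISSUE — free A2,Mu0,Ld1,B0 rp2 wp1
slot 3 (MEM): ISSUE — free A2,Mu0,Ld0,B0 rp1 wp1
slot 4 (BR): stall FU — free A2,Mu0,Ld0,B0 rp1 wp1
slot 5 (MEM): stall FU — free A2,Mu0,Ld0,B0 rp1 wp1
slot 6 (ALU): stall RD_PORT — free A2,Mu0,Ld0,B0 rp1 wp1
slot 7 (ALU): stall RD_PORT — free A2,Mu0,Ld0,B0 rp1 wp1

reason(slot 6) = RD_PORT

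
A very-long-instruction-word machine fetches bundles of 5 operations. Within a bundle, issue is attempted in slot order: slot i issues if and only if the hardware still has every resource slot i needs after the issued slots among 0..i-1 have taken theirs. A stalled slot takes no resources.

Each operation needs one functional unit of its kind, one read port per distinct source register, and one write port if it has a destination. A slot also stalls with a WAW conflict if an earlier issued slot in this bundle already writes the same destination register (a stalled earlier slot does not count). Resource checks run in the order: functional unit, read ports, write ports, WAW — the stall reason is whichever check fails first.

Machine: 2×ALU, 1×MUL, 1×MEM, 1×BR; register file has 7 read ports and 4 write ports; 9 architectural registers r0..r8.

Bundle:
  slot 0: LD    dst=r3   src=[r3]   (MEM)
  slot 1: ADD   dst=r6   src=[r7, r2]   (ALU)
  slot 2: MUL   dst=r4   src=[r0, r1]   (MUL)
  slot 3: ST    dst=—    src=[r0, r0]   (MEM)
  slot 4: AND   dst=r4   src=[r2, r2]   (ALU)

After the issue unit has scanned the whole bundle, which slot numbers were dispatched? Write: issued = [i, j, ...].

[0] MEM needs rd=1 wr=1: ok; after: ALU=2 MUL=1 MEM=0 BR=1, R=6, W=3
[1] ALU needs rd=2 wr=1: ok; after: ALU=1 MUL=1 MEM=0 BR=1, R=4, W=2
[2] MUL needs rd=2 wr=1: ok; after: ALU=1 MUL=0 MEM=0 BR=1, R=2, W=1
[3] MEM needs rd=1 wr=0: FU; after: ALU=1 MUL=0 MEM=0 BR=1, R=2, W=1
[4] ALU needs rd=1 wr=1: WAW; after: ALU=1 MUL=0 MEM=0 BR=1, R=2, W=1

issued = [0, 1, 2]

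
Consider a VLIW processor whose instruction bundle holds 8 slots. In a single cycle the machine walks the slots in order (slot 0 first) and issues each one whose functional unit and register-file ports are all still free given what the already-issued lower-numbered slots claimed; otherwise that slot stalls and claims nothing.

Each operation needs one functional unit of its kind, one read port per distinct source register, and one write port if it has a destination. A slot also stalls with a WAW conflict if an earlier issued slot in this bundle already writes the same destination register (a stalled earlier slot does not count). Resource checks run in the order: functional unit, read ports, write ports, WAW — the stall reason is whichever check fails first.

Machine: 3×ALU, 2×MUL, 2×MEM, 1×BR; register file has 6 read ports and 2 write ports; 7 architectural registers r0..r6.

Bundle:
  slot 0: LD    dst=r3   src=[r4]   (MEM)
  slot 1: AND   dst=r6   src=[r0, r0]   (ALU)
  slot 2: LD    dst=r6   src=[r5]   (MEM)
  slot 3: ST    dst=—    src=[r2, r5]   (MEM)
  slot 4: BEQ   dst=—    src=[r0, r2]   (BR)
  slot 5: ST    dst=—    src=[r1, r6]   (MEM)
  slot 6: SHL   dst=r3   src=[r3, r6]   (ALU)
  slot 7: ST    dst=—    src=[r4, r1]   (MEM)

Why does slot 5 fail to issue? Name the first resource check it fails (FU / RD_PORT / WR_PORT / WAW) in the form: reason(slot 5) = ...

reason(slot 5) = FU

[0] MEM needs rd=1 wr=1: ok; after: ALU=3 MUL=2 MEM=1 BR=1, R=5, W=1
[1] ALU needs rd=1 wr=1: ok; after: ALU=2 MUL=2 MEM=1 BR=1, R=4, W=0
[2] MEM needs rd=1 wr=1: WR_PORT; after: ALU=2 MUL=2 MEM=1 BR=1, R=4, W=0
[3] MEM needs rd=2 wr=0: ok; after: ALU=2 MUL=2 MEM=0 BR=1, R=2, W=0
[4] BR needs rd=2 wr=0: ok; after: ALU=2 MUL=2 MEM=0 BR=0, R=0, W=0
[5] MEM needs rd=2 wr=0: FU; after: ALU=2 MUL=2 MEM=0 BR=0, R=0, W=0
[6] ALU needs rd=2 wr=1: RD_PORT; after: ALU=2 MUL=2 MEM=0 BR=0, R=0, W=0
[7] MEM needs rd=2 wr=0: FU; after: ALU=2 MUL=2 MEM=0 BR=0, R=0, W=0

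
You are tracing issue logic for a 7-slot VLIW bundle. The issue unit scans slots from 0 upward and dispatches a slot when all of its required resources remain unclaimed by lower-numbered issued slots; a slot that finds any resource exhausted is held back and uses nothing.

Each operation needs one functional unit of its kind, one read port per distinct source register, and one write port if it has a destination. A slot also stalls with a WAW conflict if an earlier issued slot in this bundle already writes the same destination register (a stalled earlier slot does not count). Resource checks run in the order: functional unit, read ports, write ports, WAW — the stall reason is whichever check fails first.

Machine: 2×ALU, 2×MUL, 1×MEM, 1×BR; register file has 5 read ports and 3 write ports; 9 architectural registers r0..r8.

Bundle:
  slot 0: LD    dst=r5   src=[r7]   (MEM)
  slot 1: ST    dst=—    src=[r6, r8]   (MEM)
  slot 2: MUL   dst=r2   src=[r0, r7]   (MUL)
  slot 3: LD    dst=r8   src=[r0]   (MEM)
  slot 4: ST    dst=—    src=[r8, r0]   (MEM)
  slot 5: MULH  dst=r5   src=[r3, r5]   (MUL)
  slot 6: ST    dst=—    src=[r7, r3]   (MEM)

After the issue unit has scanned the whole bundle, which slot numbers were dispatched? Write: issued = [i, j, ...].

issued = [0, 2]

slot 0 (MEM): ISSUE — free A2,Mu2,Ld0,B1 rp4 wp2
slot 1 (MEM): stall FU — free A2,Mu2,Ld0,B1 rp4 wp2
slot 2 (MUL): ISSUE — free A2,Mu1,Ld0,B1 rp2 wp1
slot 3 (MEM): stall FU — free A2,Mu1,Ld0,B1 rp2 wp1
slot 4 (MEM): stall FU — free A2,Mu1,Ld0,B1 rp2 wp1
slot 5 (MUL): stall WAW — free A2,Mu1,Ld0,B1 rp2 wp1
slot 6 (MEM): stall FU — free A2,Mu1,Ld0,B1 rp2 wp1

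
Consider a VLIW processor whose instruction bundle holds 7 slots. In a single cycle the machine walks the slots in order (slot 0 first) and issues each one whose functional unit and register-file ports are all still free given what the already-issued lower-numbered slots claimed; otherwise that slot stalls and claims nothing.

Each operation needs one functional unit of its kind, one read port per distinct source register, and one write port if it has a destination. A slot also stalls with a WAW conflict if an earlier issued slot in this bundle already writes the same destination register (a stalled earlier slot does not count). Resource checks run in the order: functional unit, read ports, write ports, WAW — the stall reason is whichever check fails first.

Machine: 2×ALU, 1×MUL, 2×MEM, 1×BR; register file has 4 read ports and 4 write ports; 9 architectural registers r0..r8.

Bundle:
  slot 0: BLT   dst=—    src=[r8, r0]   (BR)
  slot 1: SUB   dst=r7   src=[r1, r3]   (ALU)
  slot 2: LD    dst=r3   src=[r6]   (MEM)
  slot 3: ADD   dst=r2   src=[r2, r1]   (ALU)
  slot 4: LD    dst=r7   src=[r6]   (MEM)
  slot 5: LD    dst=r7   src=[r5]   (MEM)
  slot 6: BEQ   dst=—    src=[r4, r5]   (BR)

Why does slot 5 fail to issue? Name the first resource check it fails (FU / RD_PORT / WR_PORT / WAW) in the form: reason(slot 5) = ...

  0. BR ⇒ go  {2A/1Mu/2Ld/0B | 2r 4w}
  1. ALU→r7 ⇒ go  {1A/1Mu/2Ld/0B | 0r 3w}
  2. MEM→r3 ⇒ no(RD_PORT)  {1A/1Mu/2Ld/0B | 0r 3w}
  3. ALU→r2 ⇒ no(RD_PORT)  {1A/1Mu/2Ld/0B | 0r 3w}
  4. MEM→r7 ⇒ no(RD_PORT)  {1A/1Mu/2Ld/0B | 0r 3w}
  5. MEM→r7 ⇒ no(RD_PORT)  {1A/1Mu/2Ld/0B | 0r 3w}
  6. BR ⇒ no(FU)  {1A/1Mu/2Ld/0B | 0r 3w}

reason(slot 5) = RD_PORT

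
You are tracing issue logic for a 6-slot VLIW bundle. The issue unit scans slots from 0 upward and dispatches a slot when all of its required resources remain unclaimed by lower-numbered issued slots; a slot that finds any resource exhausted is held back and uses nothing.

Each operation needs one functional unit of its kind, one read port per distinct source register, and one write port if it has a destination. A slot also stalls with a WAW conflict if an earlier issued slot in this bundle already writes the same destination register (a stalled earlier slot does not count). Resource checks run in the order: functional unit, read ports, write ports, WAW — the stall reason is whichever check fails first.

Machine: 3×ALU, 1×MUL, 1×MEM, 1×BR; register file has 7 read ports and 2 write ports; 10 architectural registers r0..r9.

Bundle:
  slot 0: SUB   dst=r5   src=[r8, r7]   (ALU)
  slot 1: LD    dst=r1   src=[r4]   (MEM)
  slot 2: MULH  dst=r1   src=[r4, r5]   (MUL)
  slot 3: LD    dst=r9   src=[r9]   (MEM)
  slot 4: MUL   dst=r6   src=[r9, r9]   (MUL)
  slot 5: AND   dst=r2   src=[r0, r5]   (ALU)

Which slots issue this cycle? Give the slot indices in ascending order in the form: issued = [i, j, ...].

issued = [0, 1]

#0 ALU src=r8,r7 dispatched  <A:2 Mu:1 Ld:1 B:1 rd:5 wr:1>
#1 MEM src=r4 dispatched  <A:2 Mu:1 Ld:0 B:1 rd:4 wr:0>
#2 MUL src=r4,r5 held:WR_PORT  <A:2 Mu:1 Ld:0 B:1 rd:4 wr:0>
#3 MEM src=r9 held:FU  <A:2 Mu:1 Ld:0 B:1 rd:4 wr:0>
#4 MUL src=r9,r9 held:WR_PORT  <A:2 Mu:1 Ld:0 B:1 rd:4 wr:0>
#5 ALU src=r0,r5 held:WR_PORT  <A:2 Mu:1 Ld:0 B:1 rd:4 wr:0>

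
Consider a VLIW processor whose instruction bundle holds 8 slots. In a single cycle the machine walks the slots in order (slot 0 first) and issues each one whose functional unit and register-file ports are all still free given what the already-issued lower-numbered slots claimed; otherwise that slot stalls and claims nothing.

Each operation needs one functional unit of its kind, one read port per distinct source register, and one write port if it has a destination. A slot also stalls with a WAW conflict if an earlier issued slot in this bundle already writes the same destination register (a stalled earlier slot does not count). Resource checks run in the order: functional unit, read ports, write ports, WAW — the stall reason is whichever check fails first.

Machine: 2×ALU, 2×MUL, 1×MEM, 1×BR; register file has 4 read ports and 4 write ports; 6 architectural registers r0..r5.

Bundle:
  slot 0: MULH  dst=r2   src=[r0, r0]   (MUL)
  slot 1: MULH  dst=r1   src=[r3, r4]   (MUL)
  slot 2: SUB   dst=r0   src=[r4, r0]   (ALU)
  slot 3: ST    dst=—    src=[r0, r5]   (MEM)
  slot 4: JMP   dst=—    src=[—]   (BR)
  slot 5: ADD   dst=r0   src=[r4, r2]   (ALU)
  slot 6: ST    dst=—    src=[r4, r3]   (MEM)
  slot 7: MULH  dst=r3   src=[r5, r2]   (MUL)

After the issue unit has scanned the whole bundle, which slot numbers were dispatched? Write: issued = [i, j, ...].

issued = [0, 1, 4]

  0. MUL→r2 ⇒ go  {2A/1Mu/1Ld/1B | 3r 3w}
  1. MUL→r1 ⇒ go  {2A/0Mu/1Ld/1B | 1r 2w}
  2. ALU→r0 ⇒ no(RD_PORT)  {2A/0Mu/1Ld/1B | 1r 2w}
  3. MEM ⇒ no(RD_PORT)  {2A/0Mu/1Ld/1B | 1r 2w}
  4. BR ⇒ go  {2A/0Mu/1Ld/0B | 1r 2w}
  5. ALU→r0 ⇒ no(RD_PORT)  {2A/0Mu/1Ld/0B | 1r 2w}
  6. MEM ⇒ no(RD_PORT)  {2A/0Mu/1Ld/0B | 1r 2w}
  7. MUL→r3 ⇒ no(FU)  {2A/0Mu/1Ld/0B | 1r 2w}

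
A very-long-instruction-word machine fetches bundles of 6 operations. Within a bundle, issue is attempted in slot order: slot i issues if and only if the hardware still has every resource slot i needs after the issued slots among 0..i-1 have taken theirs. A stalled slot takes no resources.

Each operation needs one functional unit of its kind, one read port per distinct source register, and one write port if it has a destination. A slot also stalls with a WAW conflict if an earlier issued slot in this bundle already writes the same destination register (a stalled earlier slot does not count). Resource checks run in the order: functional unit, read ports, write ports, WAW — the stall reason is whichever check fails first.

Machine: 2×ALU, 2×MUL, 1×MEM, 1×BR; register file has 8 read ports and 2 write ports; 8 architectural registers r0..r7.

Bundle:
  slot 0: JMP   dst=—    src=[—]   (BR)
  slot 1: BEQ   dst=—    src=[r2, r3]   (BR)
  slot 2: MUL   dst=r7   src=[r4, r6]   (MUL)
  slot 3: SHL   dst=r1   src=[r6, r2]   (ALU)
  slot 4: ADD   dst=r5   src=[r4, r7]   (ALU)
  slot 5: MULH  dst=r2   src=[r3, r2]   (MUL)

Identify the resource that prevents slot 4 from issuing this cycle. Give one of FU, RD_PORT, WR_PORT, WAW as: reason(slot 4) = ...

#0 BR src=- dispatched  <A:2 Mu:2 Ld:1 B:0 rd:8 wr:2>
#1 BR src=r2,r3 held:FU  <A:2 Mu:2 Ld:1 B:0 rd:8 wr:2>
#2 MUL src=r4,r6 dispatched  <A:2 Mu:1 Ld:1 B:0 rd:6 wr:1>
#3 ALU src=r6,r2 dispatched  <A:1 Mu:1 Ld:1 B:0 rd:4 wr:0>
#4 ALU src=r4,r7 held:WR_PORT  <A:1 Mu:1 Ld:1 B:0 rd:4 wr:0>
#5 MUL src=r3,r2 held:WR_PORT  <A:1 Mu:1 Ld:1 B:0 rd:4 wr:0>

reason(slot 4) = WR_PORT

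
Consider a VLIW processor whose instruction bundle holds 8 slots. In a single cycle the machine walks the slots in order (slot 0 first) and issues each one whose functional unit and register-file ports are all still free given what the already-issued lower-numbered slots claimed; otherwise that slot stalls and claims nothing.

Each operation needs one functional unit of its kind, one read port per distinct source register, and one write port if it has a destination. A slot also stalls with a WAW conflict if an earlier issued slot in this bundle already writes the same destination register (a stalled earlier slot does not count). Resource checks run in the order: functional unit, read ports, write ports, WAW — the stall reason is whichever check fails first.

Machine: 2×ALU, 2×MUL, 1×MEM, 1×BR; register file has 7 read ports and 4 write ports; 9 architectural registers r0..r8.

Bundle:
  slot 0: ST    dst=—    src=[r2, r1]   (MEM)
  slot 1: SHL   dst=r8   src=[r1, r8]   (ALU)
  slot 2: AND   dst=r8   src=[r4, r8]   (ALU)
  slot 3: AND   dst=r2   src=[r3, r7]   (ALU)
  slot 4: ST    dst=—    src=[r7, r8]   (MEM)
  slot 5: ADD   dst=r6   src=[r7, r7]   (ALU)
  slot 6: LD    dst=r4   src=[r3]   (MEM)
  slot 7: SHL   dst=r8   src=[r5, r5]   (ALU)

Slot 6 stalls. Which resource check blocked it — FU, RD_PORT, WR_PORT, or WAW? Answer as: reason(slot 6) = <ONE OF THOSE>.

reason(slot 6) = FU

(0) want 1×MEM +2rd +0wr — yes → AL2|MU2|ME0|BR1|rd5|wr4
(1) want 1×ALU +2rd +1wr — yes → AL1|MU2|ME0|BR1|rd3|wr3
(2) want 1×ALU +2rd +1wr — WAW → AL1|MU2|ME0|BR1|rd3|wr3
(3) want 1×ALU +2rd +1wr — yes → AL0|MU2|ME0|BR1|rd1|wr2
(4) want 1×MEM +2rd +0wr — FU → AL0|MU2|ME0|BR1|rd1|wr2
(5) want 1×ALU +1rd +1wr — FU → AL0|MU2|ME0|BR1|rd1|wr2
(6) want 1×MEM +1rd +1wr — FU → AL0|MU2|ME0|BR1|rd1|wr2
(7) want 1×ALU +1rd +1wr — FU → AL0|MU2|ME0|BR1|rd1|wr2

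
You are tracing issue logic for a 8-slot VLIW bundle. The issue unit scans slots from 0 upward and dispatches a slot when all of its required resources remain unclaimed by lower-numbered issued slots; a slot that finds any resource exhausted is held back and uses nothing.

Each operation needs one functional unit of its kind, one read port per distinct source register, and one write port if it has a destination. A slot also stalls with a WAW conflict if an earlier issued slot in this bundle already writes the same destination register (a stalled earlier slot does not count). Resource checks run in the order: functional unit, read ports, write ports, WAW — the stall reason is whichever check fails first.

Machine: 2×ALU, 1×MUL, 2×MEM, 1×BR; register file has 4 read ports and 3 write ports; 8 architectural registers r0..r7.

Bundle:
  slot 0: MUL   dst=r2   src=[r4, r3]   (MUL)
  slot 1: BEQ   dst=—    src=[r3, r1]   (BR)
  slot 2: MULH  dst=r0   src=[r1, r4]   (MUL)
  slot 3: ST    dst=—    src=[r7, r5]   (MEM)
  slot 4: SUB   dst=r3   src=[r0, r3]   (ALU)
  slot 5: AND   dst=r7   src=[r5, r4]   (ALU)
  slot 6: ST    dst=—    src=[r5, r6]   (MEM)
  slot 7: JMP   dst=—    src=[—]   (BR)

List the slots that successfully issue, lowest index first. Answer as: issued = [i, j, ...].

issued = [0, 1]

(0) want 1×MUL +2rd +1wr — yes → AL2|MU0|ME2|BR1|rd2|wr2
(1) want 1×BR +2rd +0wr — yes → AL2|MU0|ME2|BR0|rd0|wr2
(2) want 1×MUL +2rd +1wr — FU → AL2|MU0|ME2|BR0|rd0|wr2
(3) want 1×MEM +2rd +0wr — RD_PORT → AL2|MU0|ME2|BR0|rd0|wr2
(4) want 1×ALU +2rd +1wr — RD_PORT → AL2|MU0|ME2|BR0|rd0|wr2
(5) want 1×ALU +2rd +1wr — RD_PORT → AL2|MU0|ME2|BR0|rd0|wr2
(6) want 1×MEM +2rd +0wr — RD_PORT → AL2|MU0|ME2|BR0|rd0|wr2
(7) want 1×BR +0rd +0wr — FU → AL2|MU0|ME2|BR0|rd0|wr2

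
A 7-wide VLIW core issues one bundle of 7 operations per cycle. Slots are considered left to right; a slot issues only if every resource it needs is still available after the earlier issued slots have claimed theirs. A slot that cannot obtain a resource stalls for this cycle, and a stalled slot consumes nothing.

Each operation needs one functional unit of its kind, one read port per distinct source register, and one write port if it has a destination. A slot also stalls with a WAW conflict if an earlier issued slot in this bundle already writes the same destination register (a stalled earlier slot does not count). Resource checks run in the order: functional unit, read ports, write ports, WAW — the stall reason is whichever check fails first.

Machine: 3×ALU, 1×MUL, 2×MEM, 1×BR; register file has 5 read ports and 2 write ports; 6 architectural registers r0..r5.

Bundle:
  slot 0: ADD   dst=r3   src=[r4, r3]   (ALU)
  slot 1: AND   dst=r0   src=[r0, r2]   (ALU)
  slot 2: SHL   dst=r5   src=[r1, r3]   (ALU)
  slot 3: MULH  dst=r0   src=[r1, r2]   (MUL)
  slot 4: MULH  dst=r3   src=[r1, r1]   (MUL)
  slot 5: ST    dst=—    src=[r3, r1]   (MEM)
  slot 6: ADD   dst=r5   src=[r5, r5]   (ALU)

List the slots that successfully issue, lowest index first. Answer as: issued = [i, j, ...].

issued = [0, 1]

  0. ALU→r3 ⇒ go  {2A/1Mu/2Ld/1B | 3r 1w}
  1. ALU→r0 ⇒ go  {1A/1Mu/2Ld/1B | 1r 0w}
  2. ALU→r5 ⇒ no(RD_PORT)  {1A/1Mu/2Ld/1B | 1r 0w}
  3. MUL→r0 ⇒ no(RD_PORT)  {1A/1Mu/2Ld/1B | 1r 0w}
  4. MUL→r3 ⇒ no(WR_PORT)  {1A/1Mu/2Ld/1B | 1r 0w}
  5. MEM ⇒ no(RD_PORT)  {1A/1Mu/2Ld/1B | 1r 0w}
  6. ALU→r5 ⇒ no(WR_PORT)  {1A/1Mu/2Ld/1B | 1r 0w}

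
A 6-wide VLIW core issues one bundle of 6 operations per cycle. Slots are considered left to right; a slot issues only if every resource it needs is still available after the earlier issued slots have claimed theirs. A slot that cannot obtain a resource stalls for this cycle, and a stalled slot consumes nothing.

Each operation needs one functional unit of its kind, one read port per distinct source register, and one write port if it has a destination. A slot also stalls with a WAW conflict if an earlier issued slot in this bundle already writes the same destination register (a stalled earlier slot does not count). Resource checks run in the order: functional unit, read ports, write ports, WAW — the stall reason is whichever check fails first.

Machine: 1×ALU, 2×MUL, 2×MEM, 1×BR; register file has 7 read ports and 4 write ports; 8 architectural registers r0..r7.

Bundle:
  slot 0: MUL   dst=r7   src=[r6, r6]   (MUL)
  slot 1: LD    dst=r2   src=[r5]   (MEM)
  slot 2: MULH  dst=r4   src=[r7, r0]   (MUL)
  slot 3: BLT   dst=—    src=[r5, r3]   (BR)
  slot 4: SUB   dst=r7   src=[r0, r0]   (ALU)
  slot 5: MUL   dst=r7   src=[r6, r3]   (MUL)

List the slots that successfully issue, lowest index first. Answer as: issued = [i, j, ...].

issued = [0, 1, 2, 3]

(0) want 1×MUL +1rd +1wr — yes → AL1|MU1|ME2|BR1|rd6|wr3
(1) want 1×MEM +1rd +1wr — yes → AL1|MU1|ME1|BR1|rd5|wr2
(2) want 1×MUL +2rd +1wr — yes → AL1|MU0|ME1|BR1|rd3|wr1
(3) want 1×BR +2rd +0wr — yes → AL1|MU0|ME1|BR0|rd1|wr1
(4) want 1×ALU +1rd +1wr — WAW → AL1|MU0|ME1|BR0|rd1|wr1
(5) want 1×MUL +2rd +1wr — FU → AL1|MU0|ME1|BR0|rd1|wr1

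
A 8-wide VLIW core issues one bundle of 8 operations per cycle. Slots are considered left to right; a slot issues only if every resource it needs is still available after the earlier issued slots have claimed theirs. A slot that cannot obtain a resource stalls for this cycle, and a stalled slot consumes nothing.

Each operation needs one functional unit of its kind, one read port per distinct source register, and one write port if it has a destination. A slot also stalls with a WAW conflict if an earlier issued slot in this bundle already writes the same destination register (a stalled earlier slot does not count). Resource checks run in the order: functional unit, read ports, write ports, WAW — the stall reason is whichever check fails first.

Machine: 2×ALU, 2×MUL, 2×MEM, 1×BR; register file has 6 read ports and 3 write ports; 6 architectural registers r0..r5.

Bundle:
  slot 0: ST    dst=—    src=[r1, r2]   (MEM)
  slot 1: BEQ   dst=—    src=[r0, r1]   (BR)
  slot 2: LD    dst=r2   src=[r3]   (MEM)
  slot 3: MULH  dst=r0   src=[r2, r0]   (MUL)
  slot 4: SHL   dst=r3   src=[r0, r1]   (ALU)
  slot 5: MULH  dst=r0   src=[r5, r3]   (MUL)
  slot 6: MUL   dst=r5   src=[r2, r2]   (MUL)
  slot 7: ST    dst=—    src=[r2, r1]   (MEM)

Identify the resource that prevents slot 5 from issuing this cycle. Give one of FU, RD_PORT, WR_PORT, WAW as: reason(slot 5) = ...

reason(slot 5) = RD_PORT

(0) want 1×MEM +2rd +0wr — yes → AL2|MU2|ME1|BR1|rd4|wr3
(1) want 1×BR +2rd +0wr — yes → AL2|MU2|ME1|BR0|rd2|wr3
(2) want 1×MEM +1rd +1wr — yes → AL2|MU2|ME0|BR0|rd1|wr2
(3) want 1×MUL +2rd +1wr — RD_PORT → AL2|MU2|ME0|BR0|rd1|wr2
(4) want 1×ALU +2rd +1wr — RD_PORT → AL2|MU2|ME0|BR0|rd1|wr2
(5) want 1×MUL +2rd +1wr — RD_PORT → AL2|MU2|ME0|BR0|rd1|wr2
(6) want 1×MUL +1rd +1wr — yes → AL2|MU1|ME0|BR0|rd0|wr1
(7) want 1×MEM +2rd +0wr — FU → AL2|MU1|ME0|BR0|rd0|wr1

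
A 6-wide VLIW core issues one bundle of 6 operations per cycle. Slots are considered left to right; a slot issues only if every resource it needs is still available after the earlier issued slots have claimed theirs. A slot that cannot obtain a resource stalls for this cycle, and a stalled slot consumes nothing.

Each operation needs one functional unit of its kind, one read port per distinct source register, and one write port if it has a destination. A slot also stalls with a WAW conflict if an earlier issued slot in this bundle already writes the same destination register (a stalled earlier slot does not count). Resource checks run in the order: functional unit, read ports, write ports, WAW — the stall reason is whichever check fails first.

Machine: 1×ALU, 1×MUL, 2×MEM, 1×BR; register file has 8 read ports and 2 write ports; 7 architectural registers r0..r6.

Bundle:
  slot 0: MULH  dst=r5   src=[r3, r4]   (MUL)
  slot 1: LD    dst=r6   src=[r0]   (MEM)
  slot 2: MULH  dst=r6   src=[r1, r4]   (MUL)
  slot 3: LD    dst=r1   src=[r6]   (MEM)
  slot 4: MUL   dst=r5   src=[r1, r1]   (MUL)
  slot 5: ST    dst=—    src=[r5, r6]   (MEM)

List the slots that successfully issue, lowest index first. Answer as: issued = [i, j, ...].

issued = [0, 1, 5]

[0] MUL needs rd=2 wr=1: ok; after: ALU=1 MUL=0 MEM=2 BR=1, R=6, W=1
[1] MEM needs rd=1 wr=1: ok; after: ALU=1 MUL=0 MEM=1 BR=1, R=5, W=0
[2] MUL needs rd=2 wr=1: FU; after: ALU=1 MUL=0 MEM=1 BR=1, R=5, W=0
[3] MEM needs rd=1 wr=1: WR_PORT; after: ALU=1 MUL=0 MEM=1 BR=1, R=5, W=0
[4] MUL needs rd=1 wr=1: FU; after: ALU=1 MUL=0 MEM=1 BR=1, R=5, W=0
[5] MEM needs rd=2 wr=0: ok; after: ALU=1 MUL=0 MEM=0 BR=1, R=3, W=0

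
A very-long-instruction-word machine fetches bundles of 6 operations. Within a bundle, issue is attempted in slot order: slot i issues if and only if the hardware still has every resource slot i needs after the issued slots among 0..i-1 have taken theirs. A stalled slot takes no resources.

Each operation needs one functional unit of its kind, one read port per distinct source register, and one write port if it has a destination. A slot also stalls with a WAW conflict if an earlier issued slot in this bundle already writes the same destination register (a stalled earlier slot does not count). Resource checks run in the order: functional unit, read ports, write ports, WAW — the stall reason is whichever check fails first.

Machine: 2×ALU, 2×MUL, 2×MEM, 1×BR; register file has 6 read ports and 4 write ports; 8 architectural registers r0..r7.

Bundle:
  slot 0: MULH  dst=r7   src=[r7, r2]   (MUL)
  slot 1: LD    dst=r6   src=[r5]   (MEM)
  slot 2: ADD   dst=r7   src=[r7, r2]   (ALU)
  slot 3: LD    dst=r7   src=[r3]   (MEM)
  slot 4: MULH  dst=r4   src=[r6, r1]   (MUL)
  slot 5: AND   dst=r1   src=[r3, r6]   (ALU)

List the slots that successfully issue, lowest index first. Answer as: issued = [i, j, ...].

issued = [0, 1, 4]

(0) want 1×MUL +2rd +1wr — yes → AL2|MU1|ME2|BR1|rd4|wr3
(1) want 1×MEM +1rd +1wr — yes → AL2|MU1|ME1|BR1|rd3|wr2
(2) want 1×ALU +2rd +1wr — WAW → AL2|MU1|ME1|BR1|rd3|wr2
(3) want 1×MEM +1rd +1wr — WAW → AL2|MU1|ME1|BR1|rd3|wr2
(4) want 1×MUL +2rd +1wr — yes → AL2|MU0|ME1|BR1|rd1|wr1
(5) want 1×ALU +2rd +1wr — RD_PORT → AL2|MU0|ME1|BR1|rd1|wr1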